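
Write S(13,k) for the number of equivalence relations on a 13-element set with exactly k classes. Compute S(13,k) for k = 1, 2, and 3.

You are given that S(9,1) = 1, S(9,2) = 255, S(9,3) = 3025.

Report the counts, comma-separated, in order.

1, 4095, 261625

row 10: T[10][1]=1·1+0=1  T[10][2]=2·255+1=511  T[10][3]=3·3025+255=9330
row 11: T[11][1]=1·1+0=1  T[11][2]=2·511+1=1023  T[11][3]=3·9330+511=28501
row 12: T[12][1]=1·1+0=1  T[12][2]=2·1023+1=2047  T[12][3]=3·28501+1023=86526
row 13: T[13][1]=1·1+0=1  T[13][2]=2·2047+1=4095  T[13][3]=3·86526+2047=261625
Read S(13,1) = 1, S(13,2) = 4095, S(13,3) = 261625.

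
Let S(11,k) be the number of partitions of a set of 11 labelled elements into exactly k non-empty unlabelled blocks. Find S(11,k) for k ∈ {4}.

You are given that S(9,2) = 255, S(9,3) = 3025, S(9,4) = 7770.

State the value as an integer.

145750

row 10: T[10][3]=3·3025+255=9330  T[10][4]=4·7770+3025=34105
row 11: T[11][4]=4·34105+9330=145750
Read S(11,4) = 145750.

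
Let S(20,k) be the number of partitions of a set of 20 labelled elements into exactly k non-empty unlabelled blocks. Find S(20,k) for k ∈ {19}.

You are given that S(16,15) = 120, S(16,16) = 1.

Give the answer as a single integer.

190

@17  (17,16):1·16+120→136, (17,17):0·17+1→1
@18  (18,17):1·17+136→153, (18,18):0·18+1→1
@19  (19,18):1·18+153→171, (19,19):0·19+1→1
@20  (20,19):1·19+171→190
Read S(20,19) = 190.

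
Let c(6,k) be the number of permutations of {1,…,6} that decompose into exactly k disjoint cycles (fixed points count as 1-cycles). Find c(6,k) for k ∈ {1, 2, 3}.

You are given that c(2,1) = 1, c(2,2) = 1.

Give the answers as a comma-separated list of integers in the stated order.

[3] T[3,1]:2*1+0=2 · T[3,2]:2*1+1=3 · T[3,3]:2*0+1=1
[4] T[4,1]:3*2+0=6 · T[4,2]:3*3+2=11 · T[4,3]:3*1+3=6
[5] T[5,1]:4*6+0=24 · T[5,2]:4*11+6=50 · T[5,3]:4*6+11=35
[6] T[6,1]:5*24+0=120 · T[6,2]:5*50+24=274 · T[6,3]:5*35+50=225
Read c(6,1) = 120, c(6,2) = 274, c(6,3) = 225.

120, 274, 225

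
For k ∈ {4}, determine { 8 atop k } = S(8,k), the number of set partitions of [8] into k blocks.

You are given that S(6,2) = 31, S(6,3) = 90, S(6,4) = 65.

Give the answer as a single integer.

1701

row 7: T[7][3]=3·90+31=301  T[7][4]=4·65+90=350
row 8: T[8][4]=4·350+301=1701
Read S(8,4) = 1701.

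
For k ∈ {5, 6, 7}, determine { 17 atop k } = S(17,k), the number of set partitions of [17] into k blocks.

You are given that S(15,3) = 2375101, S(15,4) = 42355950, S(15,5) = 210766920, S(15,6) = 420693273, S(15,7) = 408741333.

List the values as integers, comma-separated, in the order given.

5652751651, 17505749898, 25708104786

i=16: T(16,4)=2375101+4·42355950=171798901 | T(16,5)=42355950+5·210766920=1096190550 | T(16,6)=210766920+6·420693273=2734926558 | T(16,7)=420693273+7·408741333=3281882604
i=17: T(17,5)=171798901+5·1096190550=5652751651 | T(17,6)=1096190550+6·2734926558=17505749898 | T(17,7)=2734926558+7·3281882604=25708104786
Read S(17,5) = 5652751651, S(17,6) = 17505749898, S(17,7) = 25708104786.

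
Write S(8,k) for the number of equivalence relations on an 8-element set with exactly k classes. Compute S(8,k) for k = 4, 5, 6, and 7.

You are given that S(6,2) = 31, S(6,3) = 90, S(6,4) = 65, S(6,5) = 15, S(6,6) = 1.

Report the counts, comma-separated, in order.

1701, 1050, 266, 28

i=7: T(7,3)=31+3·90=301 | T(7,4)=90+4·65=350 | T(7,5)=65+5·15=140 | T(7,6)=15+6·1=21 | T(7,7)=1+7·0=1
i=8: T(8,4)=301+4·350=1701 | T(8,5)=350+5·140=1050 | T(8,6)=140+6·21=266 | T(8,7)=21+7·1=28
Read S(8,4) = 1701, S(8,5) = 1050, S(8,6) = 266, S(8,7) = 28.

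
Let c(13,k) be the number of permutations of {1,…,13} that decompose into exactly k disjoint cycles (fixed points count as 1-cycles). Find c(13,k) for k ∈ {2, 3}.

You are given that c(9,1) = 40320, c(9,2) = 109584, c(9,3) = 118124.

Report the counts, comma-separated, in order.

1486442880, 1931559552

[10] T[10,1]:9*40320+0=362880 · T[10,2]:9*109584+40320=1026576 · T[10,3]:9*118124+109584=1172700
[11] T[11,1]:10*362880+0=3628800 · T[11,2]:10*1026576+362880=10628640 · T[11,3]:10*1172700+1026576=12753576
[12] T[12,1]:11*3628800+0=39916800 · T[12,2]:11*10628640+3628800=120543840 · T[12,3]:11*12753576+10628640=150917976
[13] T[13,2]:12*120543840+39916800=1486442880 · T[13,3]:12*150917976+120543840=1931559552
Read c(13,2) = 1486442880, c(13,3) = 1931559552.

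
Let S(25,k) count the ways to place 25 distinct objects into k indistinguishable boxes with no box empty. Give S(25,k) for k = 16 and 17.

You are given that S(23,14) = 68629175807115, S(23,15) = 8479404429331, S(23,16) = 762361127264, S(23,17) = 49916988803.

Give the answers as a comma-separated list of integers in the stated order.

row 24: T[24][15]=15·8479404429331+68629175807115=195820242247080  T[24][16]=16·762361127264+8479404429331=20677182465555  T[24][17]=17·49916988803+762361127264=1610949936915
row 25: T[25][16]=16·20677182465555+195820242247080=526655161695960  T[25][17]=17·1610949936915+20677182465555=48063331393110
Read S(25,16) = 526655161695960, S(25,17) = 48063331393110.

526655161695960, 48063331393110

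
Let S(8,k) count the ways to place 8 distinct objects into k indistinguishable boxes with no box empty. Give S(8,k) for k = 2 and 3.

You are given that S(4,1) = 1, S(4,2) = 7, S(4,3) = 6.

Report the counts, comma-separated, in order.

127, 966

i=5: T(5,1)=0+1·1=1 | T(5,2)=1+2·7=15 | T(5,3)=7+3·6=25
i=6: T(6,1)=0+1·1=1 | T(6,2)=1+2·15=31 | T(6,3)=15+3·25=90
i=7: T(7,1)=0+1·1=1 | T(7,2)=1+2·31=63 | T(7,3)=31+3·90=301
i=8: T(8,2)=1+2·63=127 | T(8,3)=63+3·301=966
Read S(8,2) = 127, S(8,3) = 966.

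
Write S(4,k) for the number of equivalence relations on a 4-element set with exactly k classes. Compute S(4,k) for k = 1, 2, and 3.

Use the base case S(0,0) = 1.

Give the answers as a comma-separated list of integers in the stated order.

[1] T[1,1]:1*0+1=1
[2] T[2,1]:1*1+0=1 · T[2,2]:2*0+1=1
[3] T[3,1]:1*1+0=1 · T[3,2]:2*1+1=3 · T[3,3]:3*0+1=1
[4] T[4,1]:1*1+0=1 · T[4,2]:2*3+1=7 · T[4,3]:3*1+3=6
Read S(4,1) = 1, S(4,2) = 7, S(4,3) = 6.

1, 7, 6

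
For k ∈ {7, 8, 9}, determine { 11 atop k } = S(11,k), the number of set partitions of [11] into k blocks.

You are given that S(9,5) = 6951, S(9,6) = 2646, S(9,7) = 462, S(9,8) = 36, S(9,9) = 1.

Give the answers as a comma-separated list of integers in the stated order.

63987, 11880, 1155

@10  (10,6):2646·6+6951→22827, (10,7):462·7+2646→5880, (10,8):36·8+462→750, (10,9):1·9+36→45
@11  (11,7):5880·7+22827→63987, (11,8):750·8+5880→11880, (11,9):45·9+750→1155
Read S(11,7) = 63987, S(11,8) = 11880, S(11,9) = 1155.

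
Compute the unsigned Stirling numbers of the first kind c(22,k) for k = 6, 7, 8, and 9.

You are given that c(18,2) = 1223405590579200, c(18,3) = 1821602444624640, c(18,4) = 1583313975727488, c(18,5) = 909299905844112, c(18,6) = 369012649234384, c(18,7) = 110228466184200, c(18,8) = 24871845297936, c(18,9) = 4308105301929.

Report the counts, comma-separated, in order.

@19  (19,3):1821602444624640·18+1223405590579200→34012249593822720, (19,4):1583313975727488·18+1821602444624640→30321254007719424, (19,5):909299905844112·18+1583313975727488→17950712280921504, (19,6):369012649234384·18+909299905844112→7551527592063024, (19,7):110228466184200·18+369012649234384→2353125040549984, (19,8):24871845297936·18+110228466184200→557921681547048, (19,9):4308105301929·18+24871845297936→102417740732658
@20  (20,4):30321254007719424·19+34012249593822720→610116075740491776, (20,5):17950712280921504·19+30321254007719424→371384787345228000, (20,6):7551527592063024·19+17950712280921504→161429736530118960, (20,7):2353125040549984·19+7551527592063024→52260903362512720, (20,8):557921681547048·19+2353125040549984→12953636989943896, (20,9):102417740732658·19+557921681547048→2503858755467550
@21  (21,5):371384787345228000·20+610116075740491776→8037811822645051776, (21,6):161429736530118960·20+371384787345228000→3599979517947607200, (21,7):52260903362512720·20+161429736530118960→1206647803780373360, (21,8):12953636989943896·20+52260903362512720→311333643161390640, (21,9):2503858755467550·20+12953636989943896→63030812099294896
@22  (22,6):3599979517947607200·21+8037811822645051776→83637381699544802976, (22,7):1206647803780373360·21+3599979517947607200→28939583397335447760, (22,8):311333643161390640·21+1206647803780373360→7744654310169576800, (22,9):63030812099294896·21+311333643161390640→1634980697246583456
Read c(22,6) = 83637381699544802976, c(22,7) = 28939583397335447760, c(22,8) = 7744654310169576800, c(22,9) = 1634980697246583456.

83637381699544802976, 28939583397335447760, 7744654310169576800, 1634980697246583456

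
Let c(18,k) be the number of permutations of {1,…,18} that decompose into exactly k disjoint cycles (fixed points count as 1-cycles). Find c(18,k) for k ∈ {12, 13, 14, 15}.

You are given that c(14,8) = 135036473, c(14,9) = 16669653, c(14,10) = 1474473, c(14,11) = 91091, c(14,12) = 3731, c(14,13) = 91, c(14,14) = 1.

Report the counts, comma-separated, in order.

r15: T_15,9=14×16669653+135036473=368411615; T_15,10=14×1474473+16669653=37312275; T_15,11=14×91091+1474473=2749747; T_15,12=14×3731+91091=143325; T_15,13=14×91+3731=5005; T_15,14=14×1+91=105; T_15,15=14×0+1=1
r16: T_16,10=15×37312275+368411615=928095740; T_16,11=15×2749747+37312275=78558480; T_16,12=15×143325+2749747=4899622; T_16,13=15×5005+143325=218400; T_16,14=15×105+5005=6580; T_16,15=15×1+105=120
r17: T_17,11=16×78558480+928095740=2185031420; T_17,12=16×4899622+78558480=156952432; T_17,13=16×218400+4899622=8394022; T_17,14=16×6580+218400=323680; T_17,15=16×120+6580=8500
r18: T_18,12=17×156952432+2185031420=4853222764; T_18,13=17×8394022+156952432=299650806; T_18,14=17×323680+8394022=13896582; T_18,15=17×8500+323680=468180
Read c(18,12) = 4853222764, c(18,13) = 299650806, c(18,14) = 13896582, c(18,15) = 468180.

4853222764, 299650806, 13896582, 468180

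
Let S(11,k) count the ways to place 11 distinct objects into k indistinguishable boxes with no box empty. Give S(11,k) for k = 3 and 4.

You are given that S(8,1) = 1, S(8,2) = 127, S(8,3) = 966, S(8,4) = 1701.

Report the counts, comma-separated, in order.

i=9: T(9,1)=0+1·1=1 | T(9,2)=1+2·127=255 | T(9,3)=127+3·966=3025 | T(9,4)=966+4·1701=7770
i=10: T(10,2)=1+2·255=511 | T(10,3)=255+3·3025=9330 | T(10,4)=3025+4·7770=34105
i=11: T(11,3)=511+3·9330=28501 | T(11,4)=9330+4·34105=145750
Read S(11,3) = 28501, S(11,4) = 145750.

28501, 145750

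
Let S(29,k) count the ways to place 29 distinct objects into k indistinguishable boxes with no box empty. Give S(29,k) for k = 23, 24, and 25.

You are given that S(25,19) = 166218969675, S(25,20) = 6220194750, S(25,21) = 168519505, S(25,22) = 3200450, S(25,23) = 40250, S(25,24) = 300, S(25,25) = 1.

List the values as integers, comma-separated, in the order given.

1347860993700, 33738295500, 626551380

row 26: T[26][20]=20·6220194750+166218969675=290622864675  T[26][21]=21·168519505+6220194750=9759104355  T[26][22]=22·3200450+168519505=238929405  T[26][23]=23·40250+3200450=4126200  T[26][24]=24·300+40250=47450  T[26][25]=25·1+300=325
row 27: T[27][21]=21·9759104355+290622864675=495564056130  T[27][22]=22·238929405+9759104355=15015551265  T[27][23]=23·4126200+238929405=333832005  T[27][24]=24·47450+4126200=5265000  T[27][25]=25·325+47450=55575
row 28: T[28][22]=22·15015551265+495564056130=825906183960  T[28][23]=23·333832005+15015551265=22693687380  T[28][24]=24·5265000+333832005=460192005  T[28][25]=25·55575+5265000=6654375
row 29: T[29][23]=23·22693687380+825906183960=1347860993700  T[29][24]=24·460192005+22693687380=33738295500  T[29][25]=25·6654375+460192005=626551380
Read S(29,23) = 1347860993700, S(29,24) = 33738295500, S(29,25) = 626551380.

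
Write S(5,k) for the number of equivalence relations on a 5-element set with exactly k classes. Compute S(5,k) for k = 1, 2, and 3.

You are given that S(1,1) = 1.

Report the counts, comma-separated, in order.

1, 15, 25

@2  (2,1):1·1+0→1, (2,2):0·2+1→1
@3  (3,1):1·1+0→1, (3,2):1·2+1→3, (3,3):0·3+1→1
@4  (4,1):1·1+0→1, (4,2):3·2+1→7, (4,3):1·3+3→6
@5  (5,1):1·1+0→1, (5,2):7·2+1→15, (5,3):6·3+7→25
Read S(5,1) = 1, S(5,2) = 15, S(5,3) = 25.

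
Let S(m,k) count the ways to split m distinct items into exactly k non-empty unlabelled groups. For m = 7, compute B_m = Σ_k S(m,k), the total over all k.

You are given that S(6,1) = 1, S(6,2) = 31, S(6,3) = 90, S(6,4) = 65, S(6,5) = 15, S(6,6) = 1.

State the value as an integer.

[7] T[7,1]:1*1+0=1 · T[7,2]:2*31+1=63 · T[7,3]:3*90+31=301 · T[7,4]:4*65+90=350 · T[7,5]:5*15+65=140 · T[7,6]:6*1+15=21 · T[7,7]:7*0+1=1
B_7 = ΣS(7,k) = 1+63+301+350+140+21+1 = 877

877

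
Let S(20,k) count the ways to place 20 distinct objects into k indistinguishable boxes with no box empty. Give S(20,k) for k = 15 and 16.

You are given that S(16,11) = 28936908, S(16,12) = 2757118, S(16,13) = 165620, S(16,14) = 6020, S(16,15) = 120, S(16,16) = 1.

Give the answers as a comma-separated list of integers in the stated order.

452329200, 22350954

@17  (17,12):2757118·12+28936908→62022324, (17,13):165620·13+2757118→4910178, (17,14):6020·14+165620→249900, (17,15):120·15+6020→7820, (17,16):1·16+120→136
@18  (18,13):4910178·13+62022324→125854638, (18,14):249900·14+4910178→8408778, (18,15):7820·15+249900→367200, (18,16):136·16+7820→9996
@19  (19,14):8408778·14+125854638→243577530, (19,15):367200·15+8408778→13916778, (19,16):9996·16+367200→527136
@20  (20,15):13916778·15+243577530→452329200, (20,16):527136·16+13916778→22350954
Read S(20,15) = 452329200, S(20,16) = 22350954.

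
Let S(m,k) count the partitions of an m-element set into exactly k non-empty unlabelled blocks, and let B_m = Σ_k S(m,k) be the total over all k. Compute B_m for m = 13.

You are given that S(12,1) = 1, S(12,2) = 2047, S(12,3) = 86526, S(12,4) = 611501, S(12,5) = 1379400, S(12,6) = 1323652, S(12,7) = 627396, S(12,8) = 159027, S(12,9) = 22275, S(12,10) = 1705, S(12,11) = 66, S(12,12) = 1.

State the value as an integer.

r13: T_13,1=1×1+0=1; T_13,2=2×2047+1=4095; T_13,3=3×86526+2047=261625; T_13,4=4×611501+86526=2532530; T_13,5=5×1379400+611501=7508501; T_13,6=6×1323652+1379400=9321312; T_13,7=7×627396+1323652=5715424; T_13,8=8×159027+627396=1899612; T_13,9=9×22275+159027=359502; T_13,10=10×1705+22275=39325; T_13,11=11×66+1705=2431; T_13,12=12×1+66=78; T_13,13=13×0+1=1
B_13 = ΣS(13,k) = 1+4095+261625+2532530+7508501+9321312+5715424+1899612+359502+39325+2431+78+1 = 27644437

27644437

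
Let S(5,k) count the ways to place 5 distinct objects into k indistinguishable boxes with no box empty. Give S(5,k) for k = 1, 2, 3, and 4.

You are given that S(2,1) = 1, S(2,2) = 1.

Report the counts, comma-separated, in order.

[3] T[3,1]:1*1+0=1 · T[3,2]:2*1+1=3 · T[3,3]:3*0+1=1
[4] T[4,1]:1*1+0=1 · T[4,2]:2*3+1=7 · T[4,3]:3*1+3=6 · T[4,4]:4*0+1=1
[5] T[5,1]:1*1+0=1 · T[5,2]:2*7+1=15 · T[5,3]:3*6+7=25 · T[5,4]:4*1+6=10
Read S(5,1) = 1, S(5,2) = 15, S(5,3) = 25, S(5,4) = 10.

1, 15, 25, 10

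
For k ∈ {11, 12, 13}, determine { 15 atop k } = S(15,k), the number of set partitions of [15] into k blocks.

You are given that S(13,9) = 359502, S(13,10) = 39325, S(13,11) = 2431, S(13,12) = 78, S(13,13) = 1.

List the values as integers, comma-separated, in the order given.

1479478, 106470, 4550

@14  (14,10):39325·10+359502→752752, (14,11):2431·11+39325→66066, (14,12):78·12+2431→3367, (14,13):1·13+78→91
@15  (15,11):66066·11+752752→1479478, (15,12):3367·12+66066→106470, (15,13):91·13+3367→4550
Read S(15,11) = 1479478, S(15,12) = 106470, S(15,13) = 4550.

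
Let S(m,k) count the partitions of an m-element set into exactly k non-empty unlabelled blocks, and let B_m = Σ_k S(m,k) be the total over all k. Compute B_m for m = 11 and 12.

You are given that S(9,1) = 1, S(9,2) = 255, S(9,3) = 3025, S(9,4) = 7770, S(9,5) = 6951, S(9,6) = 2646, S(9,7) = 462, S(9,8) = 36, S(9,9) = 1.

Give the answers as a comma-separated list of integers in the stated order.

678570, 4213597

i=10: T(10,1)=0+1·1=1 | T(10,2)=1+2·255=511 | T(10,3)=255+3·3025=9330 | T(10,4)=3025+4·7770=34105 | T(10,5)=7770+5·6951=42525 | T(10,6)=6951+6·2646=22827 | T(10,7)=2646+7·462=5880 | T(10,8)=462+8·36=750 | T(10,9)=36+9·1=45 | T(10,10)=1+10·0=1
i=11: T(11,1)=0+1·1=1 | T(11,2)=1+2·511=1023 | T(11,3)=511+3·9330=28501 | T(11,4)=9330+4·34105=145750 | T(11,5)=34105+5·42525=246730 | T(11,6)=42525+6·22827=179487 | T(11,7)=22827+7·5880=63987 | T(11,8)=5880+8·750=11880 | T(11,9)=750+9·45=1155 | T(11,10)=45+10·1=55 | T(11,11)=1+11·0=1
i=12: T(12,1)=0+1·1=1 | T(12,2)=1+2·1023=2047 | T(12,3)=1023+3·28501=86526 | T(12,4)=28501+4·145750=611501 | T(12,5)=145750+5·246730=1379400 | T(12,6)=246730+6·179487=1323652 | T(12,7)=179487+7·63987=627396 | T(12,8)=63987+8·11880=159027 | T(12,9)=11880+9·1155=22275 | T(12,10)=1155+10·55=1705 | T(12,11)=55+11·1=66 | T(12,12)=1+12·0=1
B_11 = ΣS(11,k) = 1+1023+28501+145750+246730+179487+63987+11880+1155+55+1 = 678570
B_12 = ΣS(12,k) = 1+2047+86526+611501+1379400+1323652+627396+159027+22275+1705+66+1 = 4213597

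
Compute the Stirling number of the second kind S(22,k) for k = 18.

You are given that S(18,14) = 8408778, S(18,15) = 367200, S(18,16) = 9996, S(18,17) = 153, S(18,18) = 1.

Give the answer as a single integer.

[19] T[19,15]:15*367200+8408778=13916778 · T[19,16]:16*9996+367200=527136 · T[19,17]:17*153+9996=12597 · T[19,18]:18*1+153=171
[20] T[20,16]:16*527136+13916778=22350954 · T[20,17]:17*12597+527136=741285 · T[20,18]:18*171+12597=15675
[21] T[21,17]:17*741285+22350954=34952799 · T[21,18]:18*15675+741285=1023435
[22] T[22,18]:18*1023435+34952799=53374629
Read S(22,18) = 53374629.

53374629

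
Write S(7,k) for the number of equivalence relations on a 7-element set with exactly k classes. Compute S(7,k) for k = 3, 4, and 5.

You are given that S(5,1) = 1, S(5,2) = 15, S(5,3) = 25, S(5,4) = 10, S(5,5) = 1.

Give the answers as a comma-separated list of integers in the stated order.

row 6: T[6][2]=2·15+1=31  T[6][3]=3·25+15=90  T[6][4]=4·10+25=65  T[6][5]=5·1+10=15
row 7: T[7][3]=3·90+31=301  T[7][4]=4·65+90=350  T[7][5]=5·15+65=140
Read S(7,3) = 301, S(7,4) = 350, S(7,5) = 140.

301, 350, 140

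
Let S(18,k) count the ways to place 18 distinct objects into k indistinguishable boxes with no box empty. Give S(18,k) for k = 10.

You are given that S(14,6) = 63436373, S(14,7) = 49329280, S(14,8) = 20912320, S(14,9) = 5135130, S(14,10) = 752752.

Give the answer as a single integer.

[15] T[15,7]:7*49329280+63436373=408741333 · T[15,8]:8*20912320+49329280=216627840 · T[15,9]:9*5135130+20912320=67128490 · T[15,10]:10*752752+5135130=12662650
[16] T[16,8]:8*216627840+408741333=2141764053 · T[16,9]:9*67128490+216627840=820784250 · T[16,10]:10*12662650+67128490=193754990
[17] T[17,9]:9*820784250+2141764053=9528822303 · T[17,10]:10*193754990+820784250=2758334150
[18] T[18,10]:10*2758334150+9528822303=37112163803
Read S(18,10) = 37112163803.

37112163803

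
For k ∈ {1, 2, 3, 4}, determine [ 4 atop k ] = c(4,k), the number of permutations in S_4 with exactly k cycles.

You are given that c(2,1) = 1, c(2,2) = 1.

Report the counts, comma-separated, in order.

6, 11, 6, 1

@3  (3,1):1·2+0→2, (3,2):1·2+1→3, (3,3):0·2+1→1
@4  (4,1):2·3+0→6, (4,2):3·3+2→11, (4,3):1·3+3→6, (4,4):0·3+1→1
Read c(4,1) = 6, c(4,2) = 11, c(4,3) = 6, c(4,4) = 1.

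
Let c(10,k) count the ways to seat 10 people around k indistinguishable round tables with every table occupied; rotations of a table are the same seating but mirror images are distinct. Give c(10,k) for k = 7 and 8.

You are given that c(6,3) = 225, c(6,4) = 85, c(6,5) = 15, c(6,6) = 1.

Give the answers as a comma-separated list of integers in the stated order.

i=7: T(7,4)=225+6·85=735 | T(7,5)=85+6·15=175 | T(7,6)=15+6·1=21 | T(7,7)=1+6·0=1
i=8: T(8,5)=735+7·175=1960 | T(8,6)=175+7·21=322 | T(8,7)=21+7·1=28 | T(8,8)=1+7·0=1
i=9: T(9,6)=1960+8·322=4536 | T(9,7)=322+8·28=546 | T(9,8)=28+8·1=36
i=10: T(10,7)=4536+9·546=9450 | T(10,8)=546+9·36=870
Read c(10,7) = 9450, c(10,8) = 870.

9450, 870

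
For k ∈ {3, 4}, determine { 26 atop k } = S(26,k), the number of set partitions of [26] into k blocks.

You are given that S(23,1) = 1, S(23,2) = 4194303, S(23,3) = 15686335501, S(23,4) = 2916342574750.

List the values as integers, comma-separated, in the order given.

row 24: T[24][1]=1·1+0=1  T[24][2]=2·4194303+1=8388607  T[24][3]=3·15686335501+4194303=47063200806  T[24][4]=4·2916342574750+15686335501=11681056634501
row 25: T[25][2]=2·8388607+1=16777215  T[25][3]=3·47063200806+8388607=141197991025  T[25][4]=4·11681056634501+47063200806=46771289738810
row 26: T[26][3]=3·141197991025+16777215=423610750290  T[26][4]=4·46771289738810+141197991025=187226356946265
Read S(26,3) = 423610750290, S(26,4) = 187226356946265.

423610750290, 187226356946265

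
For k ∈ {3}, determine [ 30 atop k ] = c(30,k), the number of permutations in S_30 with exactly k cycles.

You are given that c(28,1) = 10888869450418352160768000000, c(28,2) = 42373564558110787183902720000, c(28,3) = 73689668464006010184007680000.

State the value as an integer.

62262192842035613491057459200000

i=29: T(29,2)=10888869450418352160768000000+28·42373564558110787183902720000=1197348677077520393310044160000 | T(29,3)=42373564558110787183902720000+28·73689668464006010184007680000=2105684281550279072336117760000
i=30: T(30,3)=1197348677077520393310044160000+29·2105684281550279072336117760000=62262192842035613491057459200000
Read c(30,3) = 62262192842035613491057459200000.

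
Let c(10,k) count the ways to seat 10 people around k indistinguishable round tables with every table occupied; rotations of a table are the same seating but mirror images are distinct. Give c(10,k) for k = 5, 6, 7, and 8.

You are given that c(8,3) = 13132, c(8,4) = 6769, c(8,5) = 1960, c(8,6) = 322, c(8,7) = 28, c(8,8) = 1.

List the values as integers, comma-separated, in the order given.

269325, 63273, 9450, 870

row 9: T[9][4]=8·6769+13132=67284  T[9][5]=8·1960+6769=22449  T[9][6]=8·322+1960=4536  T[9][7]=8·28+322=546  T[9][8]=8·1+28=36
row 10: T[10][5]=9·22449+67284=269325  T[10][6]=9·4536+22449=63273  T[10][7]=9·546+4536=9450  T[10][8]=9·36+546=870
Read c(10,5) = 269325, c(10,6) = 63273, c(10,7) = 9450, c(10,8) = 870.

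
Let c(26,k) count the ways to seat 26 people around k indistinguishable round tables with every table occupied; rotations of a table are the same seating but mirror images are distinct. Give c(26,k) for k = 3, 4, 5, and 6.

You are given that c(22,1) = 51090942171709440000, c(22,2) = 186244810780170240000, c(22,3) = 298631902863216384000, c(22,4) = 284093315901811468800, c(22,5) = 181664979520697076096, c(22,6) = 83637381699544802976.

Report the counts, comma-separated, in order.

[23] T[23,1]:22*51090942171709440000+0=1124000727777607680000 · T[23,2]:22*186244810780170240000+51090942171709440000=4148476779335454720000 · T[23,3]:22*298631902863216384000+186244810780170240000=6756146673770930688000 · T[23,4]:22*284093315901811468800+298631902863216384000=6548684852703068697600 · T[23,5]:22*181664979520697076096+284093315901811468800=4280722865357147142912 · T[23,6]:22*83637381699544802976+181664979520697076096=2021687376910682741568
[24] T[24,1]:23*1124000727777607680000+0=25852016738884976640000 · T[24,2]:23*4148476779335454720000+1124000727777607680000=96538966652493066240000 · T[24,3]:23*6756146673770930688000+4148476779335454720000=159539850276066860544000 · T[24,4]:23*6548684852703068697600+6756146673770930688000=157375898285941510732800 · T[24,5]:23*4280722865357147142912+6548684852703068697600=105005310755917452984576 · T[24,6]:23*2021687376910682741568+4280722865357147142912=50779532534302850198976
[25] T[25,2]:24*96538966652493066240000+25852016738884976640000=2342787216398718566400000 · T[25,3]:24*159539850276066860544000+96538966652493066240000=3925495373278097719296000 · T[25,4]:24*157375898285941510732800+159539850276066860544000=3936561409138663118131200 · T[25,5]:24*105005310755917452984576+157375898285941510732800=2677503356427960382362624 · T[25,6]:24*50779532534302850198976+105005310755917452984576=1323714091579185857760000
[26] T[26,3]:25*3925495373278097719296000+2342787216398718566400000=100480171548351161548800000 · T[26,4]:25*3936561409138663118131200+3925495373278097719296000=102339530601744675672576000 · T[26,5]:25*2677503356427960382362624+3936561409138663118131200=70874145319837672677196800 · T[26,6]:25*1323714091579185857760000+2677503356427960382362624=35770355645907606826362624
Read c(26,3) = 100480171548351161548800000, c(26,4) = 102339530601744675672576000, c(26,5) = 70874145319837672677196800, c(26,6) = 35770355645907606826362624.

100480171548351161548800000, 102339530601744675672576000, 70874145319837672677196800, 35770355645907606826362624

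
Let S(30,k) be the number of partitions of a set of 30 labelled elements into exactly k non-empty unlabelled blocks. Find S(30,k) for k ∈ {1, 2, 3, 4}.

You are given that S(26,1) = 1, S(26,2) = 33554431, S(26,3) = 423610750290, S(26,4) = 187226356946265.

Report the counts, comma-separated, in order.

i=27: T(27,1)=0+1·1=1 | T(27,2)=1+2·33554431=67108863 | T(27,3)=33554431+3·423610750290=1270865805301 | T(27,4)=423610750290+4·187226356946265=749329038535350
i=28: T(28,1)=0+1·1=1 | T(28,2)=1+2·67108863=134217727 | T(28,3)=67108863+3·1270865805301=3812664524766 | T(28,4)=1270865805301+4·749329038535350=2998587019946701
i=29: T(29,1)=0+1·1=1 | T(29,2)=1+2·134217727=268435455 | T(29,3)=134217727+3·3812664524766=11438127792025 | T(29,4)=3812664524766+4·2998587019946701=11998160744311570
i=30: T(30,1)=0+1·1=1 | T(30,2)=1+2·268435455=536870911 | T(30,3)=268435455+3·11438127792025=34314651811530 | T(30,4)=11438127792025+4·11998160744311570=48004081105038305
Read S(30,1) = 1, S(30,2) = 536870911, S(30,3) = 34314651811530, S(30,4) = 48004081105038305.

1, 536870911, 34314651811530, 48004081105038305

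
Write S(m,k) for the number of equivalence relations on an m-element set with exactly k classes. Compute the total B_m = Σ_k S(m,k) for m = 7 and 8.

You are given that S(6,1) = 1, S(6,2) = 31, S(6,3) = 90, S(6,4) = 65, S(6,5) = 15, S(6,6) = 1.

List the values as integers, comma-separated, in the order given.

r7: T_7,1=1×1+0=1; T_7,2=2×31+1=63; T_7,3=3×90+31=301; T_7,4=4×65+90=350; T_7,5=5×15+65=140; T_7,6=6×1+15=21; T_7,7=7×0+1=1
r8: T_8,1=1×1+0=1; T_8,2=2×63+1=127; T_8,3=3×301+63=966; T_8,4=4×350+301=1701; T_8,5=5×140+350=1050; T_8,6=6×21+140=266; T_8,7=7×1+21=28; T_8,8=8×0+1=1
B_7 = ΣS(7,k) = 1+63+301+350+140+21+1 = 877
B_8 = ΣS(8,k) = 1+127+966+1701+1050+266+28+1 = 4140

877, 4140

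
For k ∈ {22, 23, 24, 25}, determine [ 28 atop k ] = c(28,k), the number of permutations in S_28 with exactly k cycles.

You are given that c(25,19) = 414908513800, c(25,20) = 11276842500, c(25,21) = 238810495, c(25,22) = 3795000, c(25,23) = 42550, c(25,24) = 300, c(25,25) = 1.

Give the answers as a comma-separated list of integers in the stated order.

1845173352165, 38343278610, 626334345, 7739550

row 26: T[26][20]=25·11276842500+414908513800=696829576300  T[26][21]=25·238810495+11276842500=17247104875  T[26][22]=25·3795000+238810495=333685495  T[26][23]=25·42550+3795000=4858750  T[26][24]=25·300+42550=50050  T[26][25]=25·1+300=325
row 27: T[27][21]=26·17247104875+696829576300=1145254303050  T[27][22]=26·333685495+17247104875=25922927745  T[27][23]=26·4858750+333685495=460012995  T[27][24]=26·50050+4858750=6160050  T[27][25]=26·325+50050=58500
row 28: T[28][22]=27·25922927745+1145254303050=1845173352165  T[28][23]=27·460012995+25922927745=38343278610  T[28][24]=27·6160050+460012995=626334345  T[28][25]=27·58500+6160050=7739550
Read c(28,22) = 1845173352165, c(28,23) = 38343278610, c(28,24) = 626334345, c(28,25) = 7739550.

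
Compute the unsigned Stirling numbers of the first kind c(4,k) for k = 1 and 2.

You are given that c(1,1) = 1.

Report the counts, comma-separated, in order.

6, 11

r2: T_2,1=1×1+0=1; T_2,2=1×0+1=1
r3: T_3,1=2×1+0=2; T_3,2=2×1+1=3
r4: T_4,1=3×2+0=6; T_4,2=3×3+2=11
Read c(4,1) = 6, c(4,2) = 11.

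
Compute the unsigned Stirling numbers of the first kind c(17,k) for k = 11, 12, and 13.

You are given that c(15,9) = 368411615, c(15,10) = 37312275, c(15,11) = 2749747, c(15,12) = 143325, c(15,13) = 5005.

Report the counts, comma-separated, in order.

2185031420, 156952432, 8394022

i=16: T(16,10)=368411615+15·37312275=928095740 | T(16,11)=37312275+15·2749747=78558480 | T(16,12)=2749747+15·143325=4899622 | T(16,13)=143325+15·5005=218400
i=17: T(17,11)=928095740+16·78558480=2185031420 | T(17,12)=78558480+16·4899622=156952432 | T(17,13)=4899622+16·218400=8394022
Read c(17,11) = 2185031420, c(17,12) = 156952432, c(17,13) = 8394022.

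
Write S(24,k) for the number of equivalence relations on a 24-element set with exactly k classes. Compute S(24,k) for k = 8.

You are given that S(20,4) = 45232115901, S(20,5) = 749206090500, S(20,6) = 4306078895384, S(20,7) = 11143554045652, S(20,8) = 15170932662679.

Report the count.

82318282158320505

[21] T[21,5]:5*749206090500+45232115901=3791262568401 · T[21,6]:6*4306078895384+749206090500=26585679462804 · T[21,7]:7*11143554045652+4306078895384=82310957214948 · T[21,8]:8*15170932662679+11143554045652=132511015347084
[22] T[22,6]:6*26585679462804+3791262568401=163305339345225 · T[22,7]:7*82310957214948+26585679462804=602762379967440 · T[22,8]:8*132511015347084+82310957214948=1142399079991620
[23] T[23,7]:7*602762379967440+163305339345225=4382641999117305 · T[23,8]:8*1142399079991620+602762379967440=9741955019900400
[24] T[24,8]:8*9741955019900400+4382641999117305=82318282158320505
Read S(24,8) = 82318282158320505.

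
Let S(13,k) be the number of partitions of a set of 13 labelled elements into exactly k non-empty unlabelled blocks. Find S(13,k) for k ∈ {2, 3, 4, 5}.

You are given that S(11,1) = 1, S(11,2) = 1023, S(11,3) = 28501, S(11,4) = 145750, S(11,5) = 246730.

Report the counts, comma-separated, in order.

i=12: T(12,1)=0+1·1=1 | T(12,2)=1+2·1023=2047 | T(12,3)=1023+3·28501=86526 | T(12,4)=28501+4·145750=611501 | T(12,5)=145750+5·246730=1379400
i=13: T(13,2)=1+2·2047=4095 | T(13,3)=2047+3·86526=261625 | T(13,4)=86526+4·611501=2532530 | T(13,5)=611501+5·1379400=7508501
Read S(13,2) = 4095, S(13,3) = 261625, S(13,4) = 2532530, S(13,5) = 7508501.

4095, 261625, 2532530, 7508501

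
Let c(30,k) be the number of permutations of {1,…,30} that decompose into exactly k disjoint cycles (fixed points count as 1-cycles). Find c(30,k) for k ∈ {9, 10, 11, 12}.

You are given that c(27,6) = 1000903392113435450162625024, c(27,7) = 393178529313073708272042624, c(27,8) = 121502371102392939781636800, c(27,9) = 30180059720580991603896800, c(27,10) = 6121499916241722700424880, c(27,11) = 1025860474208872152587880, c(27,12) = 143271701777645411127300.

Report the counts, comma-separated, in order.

row 28: T[28][7]=27·393178529313073708272042624+1000903392113435450162625024=11616723683566425573507775872  T[28][8]=27·121502371102392939781636800+393178529313073708272042624=3673742549077683082376236224  T[28][9]=27·30180059720580991603896800+121502371102392939781636800=936363983558079713086850400  T[28][10]=27·6121499916241722700424880+30180059720580991603896800=195460557459107504515368560  T[28][11]=27·1025860474208872152587880+6121499916241722700424880=33819732719881270820297640  T[28][12]=27·143271701777645411127300+1025860474208872152587880=4894196422205298253024980
row 29: T[29][8]=28·3673742549077683082376236224+11616723683566425573507775872=114481515057741551880042390144  T[29][9]=28·936363983558079713086850400+3673742549077683082376236224=29891934088703915048808047424  T[29][10]=28·195460557459107504515368560+936363983558079713086850400=6409259592413089839517170080  T[29][11]=28·33819732719881270820297640+195460557459107504515368560=1142413073615783087483702480  T[29][12]=28·4894196422205298253024980+33819732719881270820297640=170857232541629621904997080
row 30: T[30][9]=29·29891934088703915048808047424+114481515057741551880042390144=981347603630155088295475765440  T[30][10]=29·6409259592413089839517170080+29891934088703915048808047424=215760462268683520394805979744  T[30][11]=29·1142413073615783087483702480+6409259592413089839517170080=39539238727270799376544542000  T[30][12]=29·170857232541629621904997080+1142413073615783087483702480=6097272817323042122728617800
Read c(30,9) = 981347603630155088295475765440, c(30,10) = 215760462268683520394805979744, c(30,11) = 39539238727270799376544542000, c(30,12) = 6097272817323042122728617800.

981347603630155088295475765440, 215760462268683520394805979744, 39539238727270799376544542000, 6097272817323042122728617800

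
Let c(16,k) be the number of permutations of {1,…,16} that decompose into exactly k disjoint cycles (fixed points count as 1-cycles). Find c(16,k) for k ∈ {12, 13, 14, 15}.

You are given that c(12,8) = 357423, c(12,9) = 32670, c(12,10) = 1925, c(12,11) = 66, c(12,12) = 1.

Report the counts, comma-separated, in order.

4899622, 218400, 6580, 120

row 13: T[13][9]=12·32670+357423=749463  T[13][10]=12·1925+32670=55770  T[13][11]=12·66+1925=2717  T[13][12]=12·1+66=78  T[13][13]=12·0+1=1
row 14: T[14][10]=13·55770+749463=1474473  T[14][11]=13·2717+55770=91091  T[14][12]=13·78+2717=3731  T[14][13]=13·1+78=91  T[14][14]=13·0+1=1
row 15: T[15][11]=14·91091+1474473=2749747  T[15][12]=14·3731+91091=143325  T[15][13]=14·91+3731=5005  T[15][14]=14·1+91=105  T[15][15]=14·0+1=1
row 16: T[16][12]=15·143325+2749747=4899622  T[16][13]=15·5005+143325=218400  T[16][14]=15·105+5005=6580  T[16][15]=15·1+105=120
Read c(16,12) = 4899622, c(16,13) = 218400, c(16,14) = 6580, c(16,15) = 120.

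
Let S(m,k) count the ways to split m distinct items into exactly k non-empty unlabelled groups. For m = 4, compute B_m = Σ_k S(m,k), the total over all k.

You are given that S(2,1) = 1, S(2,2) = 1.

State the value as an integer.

@3  (3,1):1·1+0→1, (3,2):1·2+1→3, (3,3):0·3+1→1
@4  (4,1):1·1+0→1, (4,2):3·2+1→7, (4,3):1·3+3→6, (4,4):0·4+1→1
B_4 = ΣS(4,k) = 1+7+6+1 = 15

15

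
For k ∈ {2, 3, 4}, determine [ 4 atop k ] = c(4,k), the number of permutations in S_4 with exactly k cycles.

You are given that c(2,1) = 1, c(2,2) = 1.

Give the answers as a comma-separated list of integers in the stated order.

@3  (3,1):1·2+0→2, (3,2):1·2+1→3, (3,3):0·2+1→1
@4  (4,2):3·3+2→11, (4,3):1·3+3→6, (4,4):0·3+1→1
Read c(4,2) = 11, c(4,3) = 6, c(4,4) = 1.

11, 6, 1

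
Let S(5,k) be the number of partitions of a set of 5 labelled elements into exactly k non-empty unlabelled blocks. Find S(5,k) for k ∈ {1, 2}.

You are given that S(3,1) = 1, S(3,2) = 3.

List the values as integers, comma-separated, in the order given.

1, 15

i=4: T(4,1)=0+1·1=1 | T(4,2)=1+2·3=7
i=5: T(5,1)=0+1·1=1 | T(5,2)=1+2·7=15
Read S(5,1) = 1, S(5,2) = 15.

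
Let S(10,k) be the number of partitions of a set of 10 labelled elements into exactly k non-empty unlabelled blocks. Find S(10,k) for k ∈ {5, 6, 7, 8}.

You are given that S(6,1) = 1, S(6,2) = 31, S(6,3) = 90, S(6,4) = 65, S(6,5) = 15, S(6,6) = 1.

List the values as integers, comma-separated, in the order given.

42525, 22827, 5880, 750

i=7: T(7,2)=1+2·31=63 | T(7,3)=31+3·90=301 | T(7,4)=90+4·65=350 | T(7,5)=65+5·15=140 | T(7,6)=15+6·1=21 | T(7,7)=1+7·0=1
i=8: T(8,3)=63+3·301=966 | T(8,4)=301+4·350=1701 | T(8,5)=350+5·140=1050 | T(8,6)=140+6·21=266 | T(8,7)=21+7·1=28 | T(8,8)=1+8·0=1
i=9: T(9,4)=966+4·1701=7770 | T(9,5)=1701+5·1050=6951 | T(9,6)=1050+6·266=2646 | T(9,7)=266+7·28=462 | T(9,8)=28+8·1=36
i=10: T(10,5)=7770+5·6951=42525 | T(10,6)=6951+6·2646=22827 | T(10,7)=2646+7·462=5880 | T(10,8)=462+8·36=750
Read S(10,5) = 42525, S(10,6) = 22827, S(10,7) = 5880, S(10,8) = 750.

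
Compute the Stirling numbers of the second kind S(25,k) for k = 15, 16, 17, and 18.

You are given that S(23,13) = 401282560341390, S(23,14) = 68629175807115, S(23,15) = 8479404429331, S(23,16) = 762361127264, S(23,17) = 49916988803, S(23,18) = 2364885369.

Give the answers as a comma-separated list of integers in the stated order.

i=24: T(24,14)=401282560341390+14·68629175807115=1362091021641000 | T(24,15)=68629175807115+15·8479404429331=195820242247080 | T(24,16)=8479404429331+16·762361127264=20677182465555 | T(24,17)=762361127264+17·49916988803=1610949936915 | T(24,18)=49916988803+18·2364885369=92484925445
i=25: T(25,15)=1362091021641000+15·195820242247080=4299394655347200 | T(25,16)=195820242247080+16·20677182465555=526655161695960 | T(25,17)=20677182465555+17·1610949936915=48063331393110 | T(25,18)=1610949936915+18·92484925445=3275678594925
Read S(25,15) = 4299394655347200, S(25,16) = 526655161695960, S(25,17) = 48063331393110, S(25,18) = 3275678594925.

4299394655347200, 526655161695960, 48063331393110, 3275678594925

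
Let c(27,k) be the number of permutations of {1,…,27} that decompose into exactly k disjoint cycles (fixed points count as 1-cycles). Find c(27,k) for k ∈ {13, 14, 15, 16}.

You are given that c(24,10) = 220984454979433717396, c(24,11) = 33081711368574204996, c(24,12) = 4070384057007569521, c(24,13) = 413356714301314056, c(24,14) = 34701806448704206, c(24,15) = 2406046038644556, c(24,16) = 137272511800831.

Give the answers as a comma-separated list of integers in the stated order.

16778377273555183648050, 1654339178844590073615, 137637641117332879365, 9666373658466991050

[25] T[25,11]:24*33081711368574204996+220984454979433717396=1014945527825214637300 · T[25,12]:24*4070384057007569521+33081711368574204996=130770928736755873500 · T[25,13]:24*413356714301314056+4070384057007569521=13990945200239106865 · T[25,14]:24*34701806448704206+413356714301314056=1246200069070215000 · T[25,15]:24*2406046038644556+34701806448704206=92446911376173550 · T[25,16]:24*137272511800831+2406046038644556=5700586321864500
[26] T[26,12]:25*130770928736755873500+1014945527825214637300=4284218746244111474800 · T[26,13]:25*13990945200239106865+130770928736755873500=480544558742733545125 · T[26,14]:25*1246200069070215000+13990945200239106865=45145946926994481865 · T[26,15]:25*92446911376173550+1246200069070215000=3557372853474553750 · T[26,16]:25*5700586321864500+92446911376173550=234961569422786050
[27] T[27,13]:26*480544558742733545125+4284218746244111474800=16778377273555183648050 · T[27,14]:26*45145946926994481865+480544558742733545125=1654339178844590073615 · T[27,15]:26*3557372853474553750+45145946926994481865=137637641117332879365 · T[27,16]:26*234961569422786050+3557372853474553750=9666373658466991050
Read c(27,13) = 16778377273555183648050, c(27,14) = 1654339178844590073615, c(27,15) = 137637641117332879365, c(27,16) = 9666373658466991050.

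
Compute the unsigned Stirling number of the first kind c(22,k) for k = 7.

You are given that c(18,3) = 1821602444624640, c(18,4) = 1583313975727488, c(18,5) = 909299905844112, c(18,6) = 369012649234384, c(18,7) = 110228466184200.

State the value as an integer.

[19] T[19,4]:18*1583313975727488+1821602444624640=30321254007719424 · T[19,5]:18*909299905844112+1583313975727488=17950712280921504 · T[19,6]:18*369012649234384+909299905844112=7551527592063024 · T[19,7]:18*110228466184200+369012649234384=2353125040549984
[20] T[20,5]:19*17950712280921504+30321254007719424=371384787345228000 · T[20,6]:19*7551527592063024+17950712280921504=161429736530118960 · T[20,7]:19*2353125040549984+7551527592063024=52260903362512720
[21] T[21,6]:20*161429736530118960+371384787345228000=3599979517947607200 · T[21,7]:20*52260903362512720+161429736530118960=1206647803780373360
[22] T[22,7]:21*1206647803780373360+3599979517947607200=28939583397335447760
Read c(22,7) = 28939583397335447760.

28939583397335447760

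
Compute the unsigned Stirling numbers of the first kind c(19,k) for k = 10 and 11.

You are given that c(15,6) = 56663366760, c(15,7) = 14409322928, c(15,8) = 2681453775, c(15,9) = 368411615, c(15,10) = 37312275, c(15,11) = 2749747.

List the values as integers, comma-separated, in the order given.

@16  (16,7):14409322928·15+56663366760→272803210680, (16,8):2681453775·15+14409322928→54631129553, (16,9):368411615·15+2681453775→8207628000, (16,10):37312275·15+368411615→928095740, (16,11):2749747·15+37312275→78558480
@17  (17,8):54631129553·16+272803210680→1146901283528, (17,9):8207628000·16+54631129553→185953177553, (17,10):928095740·16+8207628000→23057159840, (17,11):78558480·16+928095740→2185031420
@18  (18,9):185953177553·17+1146901283528→4308105301929, (18,10):23057159840·17+185953177553→577924894833, (18,11):2185031420·17+23057159840→60202693980
@19  (19,10):577924894833·18+4308105301929→14710753408923, (19,11):60202693980·18+577924894833→1661573386473
Read c(19,10) = 14710753408923, c(19,11) = 1661573386473.

14710753408923, 1661573386473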